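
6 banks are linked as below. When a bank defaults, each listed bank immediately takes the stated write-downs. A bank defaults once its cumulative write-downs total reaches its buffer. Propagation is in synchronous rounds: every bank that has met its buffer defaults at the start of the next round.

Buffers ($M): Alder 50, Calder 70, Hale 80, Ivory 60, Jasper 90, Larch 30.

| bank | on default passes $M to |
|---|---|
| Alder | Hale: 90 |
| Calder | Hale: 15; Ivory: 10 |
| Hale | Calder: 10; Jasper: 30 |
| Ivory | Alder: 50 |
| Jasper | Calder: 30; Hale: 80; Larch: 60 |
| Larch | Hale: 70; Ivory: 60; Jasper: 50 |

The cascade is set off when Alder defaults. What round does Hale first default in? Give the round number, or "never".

Round 1 — Alder defaults (initial).
  Hale: +90 → 90 ≥ 80
Round 2 — Hale defaults.
  Calder: +10 → 10 < 70
  Jasper: +30 → 30 < 90
No further defaults.

2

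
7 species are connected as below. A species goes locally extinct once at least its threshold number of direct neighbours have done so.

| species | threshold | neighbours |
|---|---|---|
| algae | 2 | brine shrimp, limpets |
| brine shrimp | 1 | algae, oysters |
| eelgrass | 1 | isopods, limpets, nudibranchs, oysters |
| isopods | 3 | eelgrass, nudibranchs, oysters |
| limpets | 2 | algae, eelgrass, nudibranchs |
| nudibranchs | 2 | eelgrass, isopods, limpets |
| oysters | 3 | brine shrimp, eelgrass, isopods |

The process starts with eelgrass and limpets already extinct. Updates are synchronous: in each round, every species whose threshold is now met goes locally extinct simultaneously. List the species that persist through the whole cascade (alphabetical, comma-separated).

Round 1 — eelgrass, limpets go locally extinct (initial).
Round 2 — checking thresholds:
  algae: 1 of 2 neighbours < 2, below threshold.
  isopods: 1 of 3 neighbours < 3, below threshold.
  nudibranchs: 2 of 3 neighbours ≥ 2, goes locally extinct.
  oysters: 1 of 3 neighbours < 3, below threshold.
Round 3 — no new extinctions; cascade stops.

algae, brine shrimp, isopods, oysters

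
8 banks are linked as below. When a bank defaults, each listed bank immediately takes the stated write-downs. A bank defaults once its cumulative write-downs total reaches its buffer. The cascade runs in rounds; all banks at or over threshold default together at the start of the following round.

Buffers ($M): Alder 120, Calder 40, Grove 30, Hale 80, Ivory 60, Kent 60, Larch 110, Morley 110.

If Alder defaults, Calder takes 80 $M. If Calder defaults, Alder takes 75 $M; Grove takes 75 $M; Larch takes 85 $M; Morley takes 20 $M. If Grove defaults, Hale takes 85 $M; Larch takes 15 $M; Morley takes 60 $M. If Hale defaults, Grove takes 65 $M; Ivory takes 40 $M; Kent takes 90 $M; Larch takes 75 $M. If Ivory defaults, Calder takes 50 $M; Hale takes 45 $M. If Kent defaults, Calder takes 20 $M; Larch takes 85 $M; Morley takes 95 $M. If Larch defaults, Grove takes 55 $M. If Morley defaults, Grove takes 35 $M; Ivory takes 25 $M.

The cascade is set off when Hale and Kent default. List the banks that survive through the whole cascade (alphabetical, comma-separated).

Round 1 — Hale, Kent default (initial).
  Calder: +20 → 20 < 40
  Grove: +65 → 65 ≥ 30
  Ivory: +40 → 40 < 60
  Larch: +75+85 → 160 ≥ 110
  Morley: +95 → 95 < 110
Round 2 — Grove, Larch default.
  Morley: +60 → 155 ≥ 110
Round 3 — Morley defaults.
  Ivory: +25 → 65 ≥ 60
Round 4 — Ivory defaults.
  Calder: +50 → 70 ≥ 40
Round 5 — Calder defaults.
  Alder: +75 → 75 < 120
No further defaults.

Alder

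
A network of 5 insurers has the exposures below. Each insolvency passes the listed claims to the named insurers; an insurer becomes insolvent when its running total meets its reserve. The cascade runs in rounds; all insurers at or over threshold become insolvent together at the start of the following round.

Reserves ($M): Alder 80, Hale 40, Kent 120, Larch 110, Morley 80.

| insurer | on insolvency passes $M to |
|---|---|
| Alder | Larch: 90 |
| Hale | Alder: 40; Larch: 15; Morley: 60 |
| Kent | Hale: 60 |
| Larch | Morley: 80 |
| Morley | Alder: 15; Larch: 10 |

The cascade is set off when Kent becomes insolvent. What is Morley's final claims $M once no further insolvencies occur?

60

Round 1 — Kent becomes insolvent (initial).
  Hale: +60 → 60 ≥ 40
Round 2 — Hale becomes insolvent.
  Alder: +40 → 40 < 80
  Larch: +15 → 15 < 110
  Morley: +60 → 60 < 80
No further insolvencies.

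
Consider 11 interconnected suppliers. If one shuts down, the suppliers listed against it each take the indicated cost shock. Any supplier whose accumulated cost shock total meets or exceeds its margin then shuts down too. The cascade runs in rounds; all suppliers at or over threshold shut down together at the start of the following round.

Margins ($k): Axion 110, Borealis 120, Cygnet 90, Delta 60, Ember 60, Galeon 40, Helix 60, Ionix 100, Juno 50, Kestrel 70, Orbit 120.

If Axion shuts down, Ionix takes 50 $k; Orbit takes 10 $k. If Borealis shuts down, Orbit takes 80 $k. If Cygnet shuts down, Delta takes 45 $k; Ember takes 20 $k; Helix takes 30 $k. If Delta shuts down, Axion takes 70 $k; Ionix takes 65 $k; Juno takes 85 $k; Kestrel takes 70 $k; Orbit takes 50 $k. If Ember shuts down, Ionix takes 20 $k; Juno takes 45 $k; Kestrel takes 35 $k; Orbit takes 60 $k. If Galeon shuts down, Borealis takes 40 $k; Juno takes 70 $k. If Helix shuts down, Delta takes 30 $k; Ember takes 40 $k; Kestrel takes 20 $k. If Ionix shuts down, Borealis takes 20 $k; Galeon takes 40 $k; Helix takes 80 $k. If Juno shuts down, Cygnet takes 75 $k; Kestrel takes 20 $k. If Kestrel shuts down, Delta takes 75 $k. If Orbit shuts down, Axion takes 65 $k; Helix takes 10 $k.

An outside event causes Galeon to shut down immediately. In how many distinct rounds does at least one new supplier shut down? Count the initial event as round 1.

Round 1 — Galeon shuts down (initial).
  Borealis: +40 → 40 < 120
  Juno: +70 → 70 ≥ 50
Round 2 — Juno shuts down.
  Cygnet: +75 → 75 < 90
  Kestrel: +20 → 20 < 70
No further shutdowns.

2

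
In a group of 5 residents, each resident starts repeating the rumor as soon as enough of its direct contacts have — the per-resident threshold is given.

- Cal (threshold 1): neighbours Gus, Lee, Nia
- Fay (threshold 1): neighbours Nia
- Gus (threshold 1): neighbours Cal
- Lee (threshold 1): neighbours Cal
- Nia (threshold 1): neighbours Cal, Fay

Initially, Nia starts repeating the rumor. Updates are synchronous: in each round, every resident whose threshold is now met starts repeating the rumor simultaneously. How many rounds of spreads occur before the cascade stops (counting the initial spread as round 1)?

3

Round 1 — Nia starts repeating the rumor (initial).
Round 2 — checking thresholds:
  Cal: 1 of 3 neighbours ≥ 1, starts repeating the rumor.
  Fay: 1 of 1 neighbours ≥ 1, starts repeating the rumor.
Round 3 — checking thresholds:
  Gus: 1 of 1 neighbours ≥ 1, starts repeating the rumor.
  Lee: 1 of 1 neighbours ≥ 1, starts repeating the rumor.
Round 4 — no new spreads; cascade stops.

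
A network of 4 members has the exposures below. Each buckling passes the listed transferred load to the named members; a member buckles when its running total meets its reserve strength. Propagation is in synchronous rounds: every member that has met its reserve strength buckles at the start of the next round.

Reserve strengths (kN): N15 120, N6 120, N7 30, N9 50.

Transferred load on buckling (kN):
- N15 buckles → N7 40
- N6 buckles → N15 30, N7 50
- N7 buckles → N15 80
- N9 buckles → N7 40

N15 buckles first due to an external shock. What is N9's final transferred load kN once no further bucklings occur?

0

Round 1 — N15 buckles (initial).
  N7: +40 → 40 ≥ 30
Round 2 — N7 buckles.
No further bucklings.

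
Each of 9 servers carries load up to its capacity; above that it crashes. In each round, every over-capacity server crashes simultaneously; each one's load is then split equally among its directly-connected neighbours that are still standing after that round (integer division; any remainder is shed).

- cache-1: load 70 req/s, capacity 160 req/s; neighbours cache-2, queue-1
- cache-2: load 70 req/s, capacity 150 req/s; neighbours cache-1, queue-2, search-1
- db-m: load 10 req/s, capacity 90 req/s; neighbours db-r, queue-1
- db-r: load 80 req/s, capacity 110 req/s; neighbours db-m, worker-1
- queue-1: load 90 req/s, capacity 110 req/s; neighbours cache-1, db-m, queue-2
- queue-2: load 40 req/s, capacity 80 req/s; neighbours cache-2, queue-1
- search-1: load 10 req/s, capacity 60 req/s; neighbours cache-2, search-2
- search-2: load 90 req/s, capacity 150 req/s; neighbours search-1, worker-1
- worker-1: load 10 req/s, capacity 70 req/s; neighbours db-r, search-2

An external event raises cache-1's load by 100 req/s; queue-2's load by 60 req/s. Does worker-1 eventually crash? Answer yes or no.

yes

Round 1 — cache-1 at 170 > 160; queue-2 at 100 > 80. cache-1, queue-2 crash.
  cache-1 sheds 170 req/s to cache-2, queue-1: 85 each.
    cache-2: 70+85 = 155 > 150
    queue-1: 90+85 = 175 > 110
  queue-2 sheds 100 req/s to cache-2, queue-1: 50 each.
    cache-2: 155+50 = 205 > 150
    queue-1: 175+50 = 225 > 110
Round 2 — cache-2, queue-1 crash.
  cache-2 sheds 205 req/s to search-1: 205 each.
    search-1: 10+205 = 215 > 60
  queue-1 sheds 225 req/s to db-m: 225 each.
    db-m: 10+225 = 235 > 90
Round 3 — db-m, search-1 crash.
  db-m sheds 235 req/s to db-r: 235 each.
    db-r: 80+235 = 315 > 110
  search-1 sheds 215 req/s to search-2: 215 each.
    search-2: 90+215 = 305 > 150
Round 4 — db-r, search-2 crash.
  db-r sheds 315 req/s to worker-1: 315 each.
    worker-1: 10+315 = 325 > 70
  search-2 sheds 305 req/s to worker-1: 305 each.
    worker-1: 325+305 = 630 > 70
Round 5 — worker-1 crashes.
  worker-1 sheds 630 req/s: no online neighbours, lost.
No further crashes.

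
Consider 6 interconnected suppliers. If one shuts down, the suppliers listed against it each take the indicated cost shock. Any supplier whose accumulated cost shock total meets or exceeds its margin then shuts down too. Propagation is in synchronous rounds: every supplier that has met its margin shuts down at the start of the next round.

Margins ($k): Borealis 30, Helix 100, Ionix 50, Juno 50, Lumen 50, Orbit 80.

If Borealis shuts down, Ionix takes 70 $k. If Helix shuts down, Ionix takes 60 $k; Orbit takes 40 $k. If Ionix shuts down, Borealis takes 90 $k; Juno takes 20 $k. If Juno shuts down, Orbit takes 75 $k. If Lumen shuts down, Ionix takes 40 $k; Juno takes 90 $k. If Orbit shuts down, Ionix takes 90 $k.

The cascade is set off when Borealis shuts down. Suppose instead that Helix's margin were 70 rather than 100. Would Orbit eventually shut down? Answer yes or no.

With Helix's margin at 70:
Round 1 — Borealis shuts down (initial).
  Ionix: +70 → 70 ≥ 50
Round 2 — Ionix shuts down.
  Juno: +20 → 20 < 50
No further shutdowns.

no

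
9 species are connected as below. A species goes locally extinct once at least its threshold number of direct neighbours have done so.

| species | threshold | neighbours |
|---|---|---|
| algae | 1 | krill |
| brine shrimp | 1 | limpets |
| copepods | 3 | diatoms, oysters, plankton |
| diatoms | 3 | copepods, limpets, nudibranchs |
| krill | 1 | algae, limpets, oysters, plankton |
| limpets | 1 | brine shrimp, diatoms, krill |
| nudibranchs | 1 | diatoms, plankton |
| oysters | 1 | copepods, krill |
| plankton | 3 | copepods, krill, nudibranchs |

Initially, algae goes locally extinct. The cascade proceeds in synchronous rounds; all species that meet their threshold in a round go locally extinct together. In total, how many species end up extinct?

Round 1 — algae goes locally extinct (initial).
Round 2 — checking thresholds:
  krill: 1 of 4 neighbours ≥ 1, goes locally extinct.
Round 3 — checking thresholds:
  limpets: 1 of 3 neighbours ≥ 1, goes locally extinct.
  oysters: 1 of 2 neighbours ≥ 1, goes locally extinct.
  plankton: 1 of 3 neighbours < 3, below threshold.
Round 4 — checking thresholds:
  brine shrimp: 1 of 1 neighbours ≥ 1, goes locally extinct.
  copepods: 1 of 3 neighbours < 3, below threshold.
  diatoms: 1 of 3 neighbours < 3, below threshold.
  plankton: 1 of 3 neighbours < 3, below threshold.
Round 5 — no new extinctions; cascade stops.

5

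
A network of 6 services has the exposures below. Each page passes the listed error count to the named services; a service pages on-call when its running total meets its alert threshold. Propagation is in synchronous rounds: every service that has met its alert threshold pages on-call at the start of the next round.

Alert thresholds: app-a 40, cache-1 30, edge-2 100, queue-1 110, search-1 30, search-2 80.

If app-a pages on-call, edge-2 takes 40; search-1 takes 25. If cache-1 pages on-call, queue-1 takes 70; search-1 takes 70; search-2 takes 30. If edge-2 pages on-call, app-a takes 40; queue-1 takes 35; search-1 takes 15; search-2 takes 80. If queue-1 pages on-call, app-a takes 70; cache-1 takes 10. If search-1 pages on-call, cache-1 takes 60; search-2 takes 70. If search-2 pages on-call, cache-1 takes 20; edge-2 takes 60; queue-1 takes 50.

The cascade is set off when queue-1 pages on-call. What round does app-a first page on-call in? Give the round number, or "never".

Round 1 — queue-1 pages on-call (initial).
  app-a: +70 → 70 ≥ 40
  cache-1: +10 → 10 < 30
Round 2 — app-a pages on-call.
  edge-2: +40 → 40 < 100
  search-1: +25 → 25 < 30
No further pages.

2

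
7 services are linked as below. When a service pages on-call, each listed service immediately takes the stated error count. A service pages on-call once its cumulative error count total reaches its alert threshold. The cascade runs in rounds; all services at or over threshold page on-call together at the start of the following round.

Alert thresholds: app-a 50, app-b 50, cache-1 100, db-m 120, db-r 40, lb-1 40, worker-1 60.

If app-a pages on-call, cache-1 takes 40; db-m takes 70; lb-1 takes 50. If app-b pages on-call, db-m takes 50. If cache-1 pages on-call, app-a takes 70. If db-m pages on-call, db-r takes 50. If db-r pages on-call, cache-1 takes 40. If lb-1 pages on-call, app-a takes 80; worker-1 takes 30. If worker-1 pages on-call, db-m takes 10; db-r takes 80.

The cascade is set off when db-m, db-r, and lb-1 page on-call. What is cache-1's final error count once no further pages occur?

Round 1 — db-m, db-r, lb-1 page on-call (initial).
  app-a: +80 → 80 ≥ 50
  cache-1: +40 → 40 < 100
  worker-1: +30 → 30 < 60
Round 2 — app-a pages on-call.
  cache-1: +40 → 80 < 100
No further pages.

80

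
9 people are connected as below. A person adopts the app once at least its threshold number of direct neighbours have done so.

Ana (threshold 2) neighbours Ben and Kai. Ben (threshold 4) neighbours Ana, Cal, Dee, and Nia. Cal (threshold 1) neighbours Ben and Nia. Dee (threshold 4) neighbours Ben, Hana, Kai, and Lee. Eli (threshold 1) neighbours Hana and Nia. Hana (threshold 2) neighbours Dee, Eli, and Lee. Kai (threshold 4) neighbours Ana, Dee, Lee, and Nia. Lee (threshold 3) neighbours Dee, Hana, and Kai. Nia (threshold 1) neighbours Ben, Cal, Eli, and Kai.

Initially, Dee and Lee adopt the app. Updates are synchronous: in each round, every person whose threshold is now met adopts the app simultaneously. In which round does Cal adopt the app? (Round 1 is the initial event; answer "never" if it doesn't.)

5

Round 1 — Dee, Lee adopt the app (initial).
Round 2 — checking thresholds:
  Ben: 1 of 4 neighbours < 4, not yet.
  Hana: 2 of 3 neighbours ≥ 2, adopts the app.
  Kai: 2 of 4 neighbours < 4, not yet.
Round 3 — checking thresholds:
  Ben: 1 of 4 neighbours < 4, not yet.
  Eli: 1 of 2 neighbours ≥ 1, adopts the app.
  Kai: 2 of 4 neighbours < 4, not yet.
Round 4 — checking thresholds:
  Ben: 1 of 4 neighbours < 4, not yet.
  Kai: 2 of 4 neighbours < 4, not yet.
  Nia: 1 of 4 neighbours ≥ 1, adopts the app.
Round 5 — checking thresholds:
  Ben: 2 of 4 neighbours < 4, not yet.
  Cal: 1 of 2 neighbours ≥ 1, adopts the app.
  Kai: 3 of 4 neighbours < 4, not yet.
Round 6 — no new adoptions; cascade stops.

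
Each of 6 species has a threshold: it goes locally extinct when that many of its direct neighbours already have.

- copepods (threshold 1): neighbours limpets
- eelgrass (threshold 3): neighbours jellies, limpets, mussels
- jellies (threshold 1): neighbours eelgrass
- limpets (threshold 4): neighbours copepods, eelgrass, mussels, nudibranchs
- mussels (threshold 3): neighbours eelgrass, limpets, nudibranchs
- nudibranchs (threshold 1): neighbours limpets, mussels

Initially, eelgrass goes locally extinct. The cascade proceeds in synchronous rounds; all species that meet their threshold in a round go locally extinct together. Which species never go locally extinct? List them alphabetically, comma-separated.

copepods, limpets, mussels, nudibranchs

Round 1 — eelgrass goes locally extinct (initial).
Round 2 — checking thresholds:
  jellies: 1 of 1 neighbours ≥ 1, goes locally extinct.
  limpets: 1 of 4 neighbours < 4, below threshold.
  mussels: 1 of 3 neighbours < 3, below threshold.
Round 3 — no new extinctions; cascade stops.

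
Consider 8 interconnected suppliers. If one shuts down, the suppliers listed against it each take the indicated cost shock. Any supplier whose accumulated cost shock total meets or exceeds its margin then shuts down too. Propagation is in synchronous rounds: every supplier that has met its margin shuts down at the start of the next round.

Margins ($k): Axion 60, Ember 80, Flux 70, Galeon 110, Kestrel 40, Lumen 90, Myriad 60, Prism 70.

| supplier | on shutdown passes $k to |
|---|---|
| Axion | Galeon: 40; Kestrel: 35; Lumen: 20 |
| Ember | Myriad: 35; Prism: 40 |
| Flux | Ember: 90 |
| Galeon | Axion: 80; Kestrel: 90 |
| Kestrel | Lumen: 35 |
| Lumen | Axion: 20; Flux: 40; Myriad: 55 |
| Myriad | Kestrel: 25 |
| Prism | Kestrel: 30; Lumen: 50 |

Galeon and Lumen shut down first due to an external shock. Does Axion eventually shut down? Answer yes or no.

Round 1 — Galeon, Lumen shut down (initial).
  Axion: +80+20 → 100 ≥ 60
  Flux: +40 → 40 < 70
  Kestrel: +90 → 90 ≥ 40
  Myriad: +55 → 55 < 60
Round 2 — Axion, Kestrel shut down.
No further shutdowns.

yes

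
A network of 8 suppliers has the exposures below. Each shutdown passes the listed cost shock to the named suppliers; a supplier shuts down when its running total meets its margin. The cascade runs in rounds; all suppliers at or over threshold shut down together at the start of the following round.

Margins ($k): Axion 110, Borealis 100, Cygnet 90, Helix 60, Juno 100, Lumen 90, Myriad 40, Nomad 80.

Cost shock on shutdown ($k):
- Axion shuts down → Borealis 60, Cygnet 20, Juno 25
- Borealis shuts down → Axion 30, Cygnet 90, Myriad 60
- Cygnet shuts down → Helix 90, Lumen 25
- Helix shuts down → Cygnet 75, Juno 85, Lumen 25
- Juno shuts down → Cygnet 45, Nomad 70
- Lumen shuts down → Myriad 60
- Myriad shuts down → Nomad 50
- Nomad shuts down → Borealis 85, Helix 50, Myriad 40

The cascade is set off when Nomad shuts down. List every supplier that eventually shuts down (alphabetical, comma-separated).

Round 1 — Nomad shuts down (initial).
  Borealis: +85 → 85 < 100
  Helix: +50 → 50 < 60
  Myriad: +40 → 40 ≥ 40
Round 2 — Myriad shuts down.
No further shutdowns.

Myriad, Nomad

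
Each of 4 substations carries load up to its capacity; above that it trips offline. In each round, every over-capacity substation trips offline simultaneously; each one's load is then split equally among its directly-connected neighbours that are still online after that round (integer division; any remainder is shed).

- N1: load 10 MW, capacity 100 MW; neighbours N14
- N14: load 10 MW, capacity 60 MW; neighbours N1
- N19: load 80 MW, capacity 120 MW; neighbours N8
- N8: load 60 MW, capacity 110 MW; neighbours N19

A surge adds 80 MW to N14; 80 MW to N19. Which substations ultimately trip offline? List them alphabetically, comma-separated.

N14, N19, N8

Round 1 — N14 at 90 > 60; N19 at 160 > 120. N14, N19 trip offline.
  N14 sheds 90 MW to N1: 90 each.
    N1: 10+90 = 100 ≤ 100
  N19 sheds 160 MW to N8: 160 each.
    N8: 60+160 = 220 > 110
Round 2 — N8 trips offline.
  N8 sheds 220 MW: no online neighbours, lost.
No further trips.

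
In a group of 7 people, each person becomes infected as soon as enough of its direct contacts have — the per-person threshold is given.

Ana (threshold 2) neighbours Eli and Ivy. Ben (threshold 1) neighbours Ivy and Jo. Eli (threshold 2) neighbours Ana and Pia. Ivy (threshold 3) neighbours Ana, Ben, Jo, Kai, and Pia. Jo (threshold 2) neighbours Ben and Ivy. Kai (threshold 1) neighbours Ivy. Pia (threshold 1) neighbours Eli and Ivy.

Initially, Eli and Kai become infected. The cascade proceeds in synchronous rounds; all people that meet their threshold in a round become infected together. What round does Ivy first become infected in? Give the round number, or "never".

never

Round 1 — Eli, Kai become infected (initial).
Round 2 — checking thresholds:
  Ana: 1 of 2 neighbours < 2, holds.
  Ivy: 1 of 5 neighbours < 3, holds.
  Pia: 1 of 2 neighbours ≥ 1, becomes infected.
Round 3 — no new infections; cascade stops.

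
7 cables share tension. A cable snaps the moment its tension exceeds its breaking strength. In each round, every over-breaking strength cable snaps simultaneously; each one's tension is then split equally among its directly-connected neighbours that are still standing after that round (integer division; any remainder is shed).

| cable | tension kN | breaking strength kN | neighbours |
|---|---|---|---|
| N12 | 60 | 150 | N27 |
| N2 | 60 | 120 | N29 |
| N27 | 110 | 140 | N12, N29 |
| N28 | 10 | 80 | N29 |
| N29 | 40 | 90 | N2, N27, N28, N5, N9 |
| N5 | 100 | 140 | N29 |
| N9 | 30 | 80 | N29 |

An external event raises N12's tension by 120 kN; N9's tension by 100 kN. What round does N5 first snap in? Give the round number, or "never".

Round 1 — N12 at 180 > 150; N9 at 130 > 80. N12, N9 snap.
  N12 sheds 180 kN to N27: 180 each.
    N27: 110+180 = 290 > 140
  N9 sheds 130 kN to N29: 130 each.
    N29: 40+130 = 170 > 90
Round 2 — N27, N29 snap.
  N27 sheds 290 kN: no online neighbours, lost.
  N29 sheds 170 kN to N2, N28, N5: 56 each (2 lost).
    N2: 60+56 = 116 ≤ 120
    N28: 10+56 = 66 ≤ 80
    N5: 100+56 = 156 > 140
Round 3 — N5 snaps.
  N5 sheds 156 kN: no online neighbours, lost.
No further breaks.

3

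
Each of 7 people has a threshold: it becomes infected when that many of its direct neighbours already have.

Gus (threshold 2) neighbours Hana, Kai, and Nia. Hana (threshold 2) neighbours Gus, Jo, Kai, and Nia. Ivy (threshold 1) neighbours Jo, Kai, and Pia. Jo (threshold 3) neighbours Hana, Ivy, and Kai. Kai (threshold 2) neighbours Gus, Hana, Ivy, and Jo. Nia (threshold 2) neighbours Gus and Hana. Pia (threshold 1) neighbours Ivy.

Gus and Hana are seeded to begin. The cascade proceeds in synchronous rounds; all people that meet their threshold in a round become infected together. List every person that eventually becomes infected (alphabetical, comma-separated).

Round 1 — Gus, Hana become infected (initial).
Round 2 — checking thresholds:
  Jo: 1 of 3 neighbours < 3, not yet.
  Kai: 2 of 4 neighbours ≥ 2, becomes infected.
  Nia: 2 of 2 neighbours ≥ 2, becomes infected.
Round 3 — checking thresholds:
  Ivy: 1 of 3 neighbours ≥ 1, becomes infected.
  Jo: 2 of 3 neighbours < 3, not yet.
Round 4 — checking thresholds:
  Jo: 3 of 3 neighbours ≥ 3, becomes infected.
  Pia: 1 of 1 neighbours ≥ 1, becomes infected.
Round 5 — no new infections; cascade stops.

Gus, Hana, Ivy, Jo, Kai, Nia, Pia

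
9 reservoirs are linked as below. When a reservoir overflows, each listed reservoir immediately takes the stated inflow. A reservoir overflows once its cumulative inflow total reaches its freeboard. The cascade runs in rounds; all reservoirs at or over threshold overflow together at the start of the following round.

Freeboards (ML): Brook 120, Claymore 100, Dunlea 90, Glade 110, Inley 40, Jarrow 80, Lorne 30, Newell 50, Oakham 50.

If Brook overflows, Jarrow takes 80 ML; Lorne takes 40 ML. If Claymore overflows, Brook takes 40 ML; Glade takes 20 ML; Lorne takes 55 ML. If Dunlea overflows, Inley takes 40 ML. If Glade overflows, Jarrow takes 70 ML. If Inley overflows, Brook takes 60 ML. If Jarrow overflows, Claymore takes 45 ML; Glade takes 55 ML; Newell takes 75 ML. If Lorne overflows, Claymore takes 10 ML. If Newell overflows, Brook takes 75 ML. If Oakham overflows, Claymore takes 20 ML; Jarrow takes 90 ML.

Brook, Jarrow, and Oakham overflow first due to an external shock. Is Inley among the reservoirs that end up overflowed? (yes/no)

no

Round 1 — Brook, Jarrow, Oakham overflow (initial).
  Claymore: +45+20 → 65 < 100
  Glade: +55 → 55 < 110
  Lorne: +40 → 40 ≥ 30
  Newell: +75 → 75 ≥ 50
Round 2 — Lorne, Newell overflow.
  Claymore: +10 → 75 < 100
No further overflows.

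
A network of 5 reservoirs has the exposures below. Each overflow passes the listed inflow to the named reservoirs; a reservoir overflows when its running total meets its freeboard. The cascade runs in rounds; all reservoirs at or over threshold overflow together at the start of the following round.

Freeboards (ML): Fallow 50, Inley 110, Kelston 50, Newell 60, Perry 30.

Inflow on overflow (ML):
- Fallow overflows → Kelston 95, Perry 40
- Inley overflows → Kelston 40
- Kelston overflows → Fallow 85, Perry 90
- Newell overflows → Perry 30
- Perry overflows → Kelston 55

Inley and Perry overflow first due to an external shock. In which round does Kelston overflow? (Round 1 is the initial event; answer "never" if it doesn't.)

Round 1 — Inley, Perry overflow (initial).
  Kelston: +40+55 → 95 ≥ 50
Round 2 — Kelston overflows.
  Fallow: +85 → 85 ≥ 50
Round 3 — Fallow overflows.
No further overflows.

2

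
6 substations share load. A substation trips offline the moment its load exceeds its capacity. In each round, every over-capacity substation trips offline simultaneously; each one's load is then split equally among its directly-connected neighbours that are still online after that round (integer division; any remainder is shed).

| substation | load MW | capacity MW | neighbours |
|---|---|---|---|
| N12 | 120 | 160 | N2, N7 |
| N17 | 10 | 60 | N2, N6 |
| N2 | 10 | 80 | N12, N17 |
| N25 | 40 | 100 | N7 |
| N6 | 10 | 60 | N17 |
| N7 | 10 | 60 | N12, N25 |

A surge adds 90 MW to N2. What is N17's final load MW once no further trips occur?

60

Round 1 — N2 at 100 > 80. N2 trips offline.
  N2 sheds 100 MW to N12, N17: 50 each.
    N12: 120+50 = 170 > 160
    N17: 10+50 = 60 ≤ 60
Round 2 — N12 trips offline.
  N12 sheds 170 MW to N7: 170 each.
    N7: 10+170 = 180 > 60
Round 3 — N7 trips offline.
  N7 sheds 180 MW to N25: 180 each.
    N25: 40+180 = 220 > 100
Round 4 — N25 trips offline.
  N25 sheds 220 MW: no online neighbours, lost.
No further trips.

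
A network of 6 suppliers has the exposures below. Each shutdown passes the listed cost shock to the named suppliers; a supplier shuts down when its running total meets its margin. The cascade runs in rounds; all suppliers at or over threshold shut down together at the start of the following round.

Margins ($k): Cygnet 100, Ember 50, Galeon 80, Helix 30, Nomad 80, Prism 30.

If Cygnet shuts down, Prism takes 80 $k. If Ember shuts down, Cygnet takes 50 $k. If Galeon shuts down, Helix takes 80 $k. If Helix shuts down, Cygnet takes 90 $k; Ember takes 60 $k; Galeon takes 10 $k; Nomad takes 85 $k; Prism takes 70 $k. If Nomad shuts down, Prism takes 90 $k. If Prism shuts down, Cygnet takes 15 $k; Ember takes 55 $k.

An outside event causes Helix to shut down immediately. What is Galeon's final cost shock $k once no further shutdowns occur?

Round 1 — Helix shuts down (initial).
  Cygnet: +90 → 90 < 100
  Ember: +60 → 60 ≥ 50
  Galeon: +10 → 10 < 80
  Nomad: +85 → 85 ≥ 80
  Prism: +70 → 70 ≥ 30
Round 2 — Ember, Nomad, Prism shut down.
  Cygnet: +50+15 → 155 ≥ 100
Round 3 — Cygnet shuts down.
No further shutdowns.

10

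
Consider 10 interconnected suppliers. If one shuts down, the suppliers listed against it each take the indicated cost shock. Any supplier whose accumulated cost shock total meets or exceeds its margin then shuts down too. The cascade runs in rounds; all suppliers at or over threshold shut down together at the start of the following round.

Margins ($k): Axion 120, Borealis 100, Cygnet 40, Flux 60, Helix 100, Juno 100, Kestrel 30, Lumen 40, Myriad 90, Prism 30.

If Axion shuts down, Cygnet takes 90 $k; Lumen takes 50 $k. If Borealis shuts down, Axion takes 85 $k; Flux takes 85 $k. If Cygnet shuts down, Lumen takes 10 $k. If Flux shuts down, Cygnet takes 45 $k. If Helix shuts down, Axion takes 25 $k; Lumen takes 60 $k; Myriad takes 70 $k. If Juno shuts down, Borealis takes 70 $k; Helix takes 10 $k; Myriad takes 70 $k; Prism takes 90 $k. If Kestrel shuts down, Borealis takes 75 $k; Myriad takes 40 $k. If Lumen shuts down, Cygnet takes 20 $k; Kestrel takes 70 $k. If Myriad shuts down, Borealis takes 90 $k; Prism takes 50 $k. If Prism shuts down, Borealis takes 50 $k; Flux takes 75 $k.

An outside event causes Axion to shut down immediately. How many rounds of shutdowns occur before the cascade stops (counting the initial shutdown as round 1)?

3

Round 1 — Axion shuts down (initial).
  Cygnet: +90 → 90 ≥ 40
  Lumen: +50 → 50 ≥ 40
Round 2 — Cygnet, Lumen shut down.
  Kestrel: +70 → 70 ≥ 30
Round 3 — Kestrel shuts down.
  Borealis: +75 → 75 < 100
  Myriad: +40 → 40 < 90
No further shutdowns.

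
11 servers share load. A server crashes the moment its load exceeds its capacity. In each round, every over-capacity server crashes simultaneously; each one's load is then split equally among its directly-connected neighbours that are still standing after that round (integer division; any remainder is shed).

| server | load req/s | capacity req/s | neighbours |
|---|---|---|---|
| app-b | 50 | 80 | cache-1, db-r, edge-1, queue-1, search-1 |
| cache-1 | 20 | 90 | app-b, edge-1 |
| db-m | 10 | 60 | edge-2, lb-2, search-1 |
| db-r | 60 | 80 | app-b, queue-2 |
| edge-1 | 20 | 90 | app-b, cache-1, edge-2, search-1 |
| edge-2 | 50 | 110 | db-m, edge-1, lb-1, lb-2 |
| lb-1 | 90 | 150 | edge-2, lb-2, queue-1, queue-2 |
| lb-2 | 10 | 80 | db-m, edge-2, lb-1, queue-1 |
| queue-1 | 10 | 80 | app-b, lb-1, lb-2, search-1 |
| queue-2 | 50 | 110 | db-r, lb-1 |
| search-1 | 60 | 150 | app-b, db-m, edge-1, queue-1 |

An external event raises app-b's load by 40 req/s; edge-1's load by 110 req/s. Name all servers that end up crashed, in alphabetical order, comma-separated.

app-b, db-m, db-r, edge-1, edge-2, lb-1, lb-2, queue-1, queue-2, search-1

Round 1 — app-b at 90 > 80; edge-1 at 130 > 90. app-b, edge-1 crash.
  app-b sheds 90 req/s to cache-1, db-r, queue-1, search-1: 22 each (2 lost).
    cache-1: 20+22 = 42 ≤ 90
    db-r: 60+22 = 82 > 80
    queue-1: 10+22 = 32 ≤ 80
    search-1: 60+22 = 82 ≤ 150
  edge-1 sheds 130 req/s to cache-1, edge-2, search-1: 43 each (1 lost).
    cache-1: 42+43 = 85 ≤ 90
    edge-2: 50+43 = 93 ≤ 110
    search-1: 82+43 = 125 ≤ 150
Round 2 — db-r crashes.
  db-r sheds 82 req/s to queue-2: 82 each.
    queue-2: 50+82 = 132 > 110
Round 3 — queue-2 crashes.
  queue-2 sheds 132 req/s to lb-1: 132 each.
    lb-1: 90+132 = 222 > 150
Round 4 — lb-1 crashes.
  lb-1 sheds 222 req/s to edge-2, lb-2, queue-1: 74 each.
    edge-2: 93+74 = 167 > 110
    lb-2: 10+74 = 84 > 80
    queue-1: 32+74 = 106 > 80
Round 5 — edge-2, lb-2, queue-1 crash.
  edge-2 sheds 167 req/s to db-m: 167 each.
    db-m: 10+167 = 177 > 60
  lb-2 sheds 84 req/s to db-m: 84 each.
    db-m: 177+84 = 261 > 60
  queue-1 sheds 106 req/s to search-1: 106 each.
    search-1: 125+106 = 231 > 150
Round 6 — db-m, search-1 crash.
  db-m sheds 261 req/s: no online neighbours, lost.
  search-1 sheds 231 req/s: no online neighbours, lost.
No further crashes.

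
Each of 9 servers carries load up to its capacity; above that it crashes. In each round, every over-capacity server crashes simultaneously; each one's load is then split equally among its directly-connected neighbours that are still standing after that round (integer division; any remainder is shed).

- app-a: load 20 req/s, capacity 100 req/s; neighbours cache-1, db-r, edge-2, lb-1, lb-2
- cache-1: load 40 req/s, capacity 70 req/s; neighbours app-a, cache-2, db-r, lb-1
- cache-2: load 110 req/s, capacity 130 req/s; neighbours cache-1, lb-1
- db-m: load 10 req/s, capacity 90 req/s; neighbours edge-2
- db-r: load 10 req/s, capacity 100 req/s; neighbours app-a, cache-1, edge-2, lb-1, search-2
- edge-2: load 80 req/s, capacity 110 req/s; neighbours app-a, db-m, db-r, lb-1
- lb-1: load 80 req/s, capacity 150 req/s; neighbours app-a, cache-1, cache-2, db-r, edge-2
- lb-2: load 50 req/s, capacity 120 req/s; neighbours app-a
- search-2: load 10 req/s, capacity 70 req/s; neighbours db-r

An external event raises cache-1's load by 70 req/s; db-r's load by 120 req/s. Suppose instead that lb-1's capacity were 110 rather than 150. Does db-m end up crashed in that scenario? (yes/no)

no

With lb-1's capacity at 110:
Round 1 — cache-1 at 110 > 70; db-r at 130 > 100. cache-1, db-r crash.
  cache-1 sheds 110 req/s to app-a, cache-2, lb-1: 36 each (2 lost).
    app-a: 20+36 = 56 ≤ 100
    cache-2: 110+36 = 146 > 130
    lb-1: 80+36 = 116 > 110
  db-r sheds 130 req/s to app-a, edge-2, lb-1, search-2: 32 each (2 lost).
    app-a: 56+32 = 88 ≤ 100
    edge-2: 80+32 = 112 > 110
    lb-1: 116+32 = 148 > 110
    search-2: 10+32 = 42 ≤ 70
Round 2 — cache-2, edge-2, lb-1 crash.
  cache-2 sheds 146 req/s: no online neighbours, lost.
  edge-2 sheds 112 req/s to app-a, db-m: 56 each.
    app-a: 88+56 = 144 > 100
    db-m: 10+56 = 66 ≤ 90
  lb-1 sheds 148 req/s to app-a: 148 each.
    app-a: 144+148 = 292 > 100
Round 3 — app-a crashes.
  app-a sheds 292 req/s to lb-2: 292 each.
    lb-2: 50+292 = 342 > 120
Round 4 — lb-2 crashes.
  lb-2 sheds 342 req/s: no online neighbours, lost.
No further crashes.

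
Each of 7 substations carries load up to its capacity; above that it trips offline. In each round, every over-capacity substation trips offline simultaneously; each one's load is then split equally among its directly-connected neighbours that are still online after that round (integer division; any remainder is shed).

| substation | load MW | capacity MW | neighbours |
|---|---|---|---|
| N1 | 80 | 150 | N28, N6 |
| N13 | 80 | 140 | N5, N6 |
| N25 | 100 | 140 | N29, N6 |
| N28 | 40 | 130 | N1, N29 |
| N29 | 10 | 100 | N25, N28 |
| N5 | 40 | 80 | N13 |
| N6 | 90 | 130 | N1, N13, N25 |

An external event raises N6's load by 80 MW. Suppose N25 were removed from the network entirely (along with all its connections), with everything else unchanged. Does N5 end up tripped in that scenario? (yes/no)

With N25 removed:
Round 1 — N6 at 170 > 130. N6 trips offline.
  N6 sheds 170 MW to N1, N13: 85 each.
    N1: 80+85 = 165 > 150
    N13: 80+85 = 165 > 140
Round 2 — N1, N13 trip offline.
  N1 sheds 165 MW to N28: 165 each.
    N28: 40+165 = 205 > 130
  N13 sheds 165 MW to N5: 165 each.
    N5: 40+165 = 205 > 80
Round 3 — N28, N5 trip offline.
  N28 sheds 205 MW to N29: 205 each.
    N29: 10+205 = 215 > 100
  N5 sheds 205 MW: no online neighbours, lost.
Round 4 — N29 trips offline.
  N29 sheds 215 MW: no online neighbours, lost.
No further trips.

yes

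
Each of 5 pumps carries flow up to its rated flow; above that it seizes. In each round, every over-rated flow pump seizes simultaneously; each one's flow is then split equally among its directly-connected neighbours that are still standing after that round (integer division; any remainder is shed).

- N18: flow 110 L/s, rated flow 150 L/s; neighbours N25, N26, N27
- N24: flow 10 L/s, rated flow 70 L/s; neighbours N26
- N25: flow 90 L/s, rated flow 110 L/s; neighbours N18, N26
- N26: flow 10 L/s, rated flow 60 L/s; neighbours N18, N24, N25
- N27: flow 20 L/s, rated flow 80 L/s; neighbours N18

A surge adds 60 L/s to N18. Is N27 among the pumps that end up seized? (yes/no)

Round 1 — N18 at 170 > 150. N18 seizes.
  N18 sheds 170 L/s to N25, N26, N27: 56 each (2 lost).
    N25: 90+56 = 146 > 110
    N26: 10+56 = 66 > 60
    N27: 20+56 = 76 ≤ 80
Round 2 — N25, N26 seize.
  N25 sheds 146 L/s: no online neighbours, lost.
  N26 sheds 66 L/s to N24: 66 each.
    N24: 10+66 = 76 > 70
Round 3 — N24 seizes.
  N24 sheds 76 L/s: no online neighbours, lost.
No further seizures.

no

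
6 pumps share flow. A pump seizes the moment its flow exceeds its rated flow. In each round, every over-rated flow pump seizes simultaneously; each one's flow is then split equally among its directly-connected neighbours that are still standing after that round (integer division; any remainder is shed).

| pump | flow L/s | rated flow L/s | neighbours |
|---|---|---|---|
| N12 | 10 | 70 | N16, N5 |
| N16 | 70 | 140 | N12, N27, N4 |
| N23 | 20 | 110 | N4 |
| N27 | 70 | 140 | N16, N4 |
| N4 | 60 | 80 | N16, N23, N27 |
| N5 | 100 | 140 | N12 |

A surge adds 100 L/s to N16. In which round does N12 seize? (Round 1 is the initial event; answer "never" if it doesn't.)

Round 1 — N16 at 170 > 140. N16 seizes.
  N16 sheds 170 L/s to N12, N27, N4: 56 each (2 lost).
    N12: 10+56 = 66 ≤ 70
    N27: 70+56 = 126 ≤ 140
    N4: 60+56 = 116 > 80
Round 2 — N4 seizes.
  N4 sheds 116 L/s to N23, N27: 58 each.
    N23: 20+58 = 78 ≤ 110
    N27: 126+58 = 184 > 140
Round 3 — N27 seizes.
  N27 sheds 184 L/s: no online neighbours, lost.
No further seizures.

never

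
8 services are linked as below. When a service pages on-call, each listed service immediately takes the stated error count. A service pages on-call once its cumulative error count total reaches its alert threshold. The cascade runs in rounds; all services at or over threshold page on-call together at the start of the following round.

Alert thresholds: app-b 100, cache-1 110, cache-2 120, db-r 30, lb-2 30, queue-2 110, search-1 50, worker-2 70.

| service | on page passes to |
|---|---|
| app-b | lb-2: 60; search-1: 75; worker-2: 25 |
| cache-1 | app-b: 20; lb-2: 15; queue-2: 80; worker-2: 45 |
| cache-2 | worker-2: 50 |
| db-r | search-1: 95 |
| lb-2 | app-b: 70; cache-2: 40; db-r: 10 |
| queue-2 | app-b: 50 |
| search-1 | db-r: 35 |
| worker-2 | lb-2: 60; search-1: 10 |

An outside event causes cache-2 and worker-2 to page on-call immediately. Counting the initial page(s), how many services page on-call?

Round 1 — cache-2, worker-2 page on-call (initial).
  lb-2: +60 → 60 ≥ 30
  search-1: +10 → 10 < 50
Round 2 — lb-2 pages on-call.
  app-b: +70 → 70 < 100
  db-r: +10 → 10 < 30
No further pages.

3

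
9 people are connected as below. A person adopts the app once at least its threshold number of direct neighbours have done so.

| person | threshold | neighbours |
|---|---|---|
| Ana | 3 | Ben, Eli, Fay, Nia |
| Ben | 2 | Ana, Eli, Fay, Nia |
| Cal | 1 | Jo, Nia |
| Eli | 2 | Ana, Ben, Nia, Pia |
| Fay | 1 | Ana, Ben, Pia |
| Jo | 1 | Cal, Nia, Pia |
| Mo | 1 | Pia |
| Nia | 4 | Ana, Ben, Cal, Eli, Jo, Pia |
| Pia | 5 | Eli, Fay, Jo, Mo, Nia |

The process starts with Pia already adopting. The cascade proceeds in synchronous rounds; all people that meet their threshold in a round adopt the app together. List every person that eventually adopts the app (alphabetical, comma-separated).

Round 1 — Pia adopts the app (initial).
Round 2 — checking thresholds:
  Eli: 1 of 4 neighbours < 2, holds.
  Fay: 1 of 3 neighbours ≥ 1, adopts the app.
  Jo: 1 of 3 neighbours ≥ 1, adopts the app.
  Mo: 1 of 1 neighbours ≥ 1, adopts the app.
  Nia: 1 of 6 neighbours < 4, holds.
Round 3 — checking thresholds:
  Ana: 1 of 4 neighbours < 3, holds.
  Ben: 1 of 4 neighbours < 2, holds.
  Cal: 1 of 2 neighbours ≥ 1, adopts the app.
  Eli: 1 of 4 neighbours < 2, holds.
  Nia: 2 of 6 neighbours < 4, holds.
Round 4 — no new adoptions; cascade stops.

Cal, Fay, Jo, Mo, Pia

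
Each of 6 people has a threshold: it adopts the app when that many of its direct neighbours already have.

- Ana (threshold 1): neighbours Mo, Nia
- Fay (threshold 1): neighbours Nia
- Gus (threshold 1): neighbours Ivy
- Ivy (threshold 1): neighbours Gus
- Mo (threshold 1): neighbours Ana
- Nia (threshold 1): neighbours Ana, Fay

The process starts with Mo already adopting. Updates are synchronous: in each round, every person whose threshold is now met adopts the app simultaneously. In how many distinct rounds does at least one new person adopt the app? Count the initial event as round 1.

4

Round 1 — Mo adopts the app (initial).
Round 2 — checking thresholds:
  Ana: 1 of 2 neighbours ≥ 1, adopts the app.
Round 3 — checking thresholds:
  Nia: 1 of 2 neighbours ≥ 1, adopts the app.
Round 4 — checking thresholds:
  Fay: 1 of 1 neighbours ≥ 1, adopts the app.
Round 5 — no new adoptions; cascade stops.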